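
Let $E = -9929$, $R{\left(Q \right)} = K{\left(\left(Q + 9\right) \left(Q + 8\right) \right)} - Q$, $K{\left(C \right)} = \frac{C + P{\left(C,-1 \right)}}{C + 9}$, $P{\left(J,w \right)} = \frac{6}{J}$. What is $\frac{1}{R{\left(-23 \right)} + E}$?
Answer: $- \frac{7665}{75922139} \approx -0.00010096$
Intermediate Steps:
$K{\left(C \right)} = \frac{C + \frac{6}{C}}{9 + C}$ ($K{\left(C \right)} = \frac{C + \frac{6}{C}}{C + 9} = \frac{C + \frac{6}{C}}{9 + C}$)
$R{\left(Q \right)} = - Q + \frac{6 + \left(8 + Q\right)^{2} \left(9 + Q\right)^{2}}{\left(8 + Q\right) \left(9 + Q\right) \left(9 + \left(8 + Q\right) \left(9 + Q\right)\right)}$ ($R{\left(Q \right)} = \frac{6 + \left(\left(Q + 9\right) \left(Q + 8\right)\right)^{2}}{\left(Q + 9\right) \left(Q + 8\right) \left(9 + \left(Q + 9\right) \left(Q + 8\right)\right)} - Q = \frac{6 + \left(\left(9 + Q\right) \left(8 + Q\right)\right)^{2}}{\left(9 + Q\right) \left(8 + Q\right) \left(9 + \left(9 + Q\right) \left(8 + Q\right)\right)} - Q = \frac{6 + \left(\left(8 + Q\right) \left(9 + Q\right)\right)^{2}}{\left(8 + Q\right) \left(9 + Q\right) \left(9 + \left(8 + Q\right) \left(9 + Q\right)\right)} - Q = \frac{\frac{1}{\left(8 + Q\right) \left(9 + Q\right)} \left(6 + \left(8 + Q\right)^{2} \left(9 + Q\right)^{2}\right)}{9 + \left(8 + Q\right) \left(9 + Q\right)} - Q = \frac{6 + \left(8 + Q\right)^{2} \left(9 + Q\right)^{2}}{\left(8 + Q\right) \left(9 + Q\right) \left(9 + \left(8 + Q\right) \left(9 + Q\right)\right)} - Q = - Q + \frac{6 + \left(8 + Q\right)^{2} \left(9 + Q\right)^{2}}{\left(8 + Q\right) \left(9 + Q\right) \left(9 + \left(8 + Q\right) \left(9 + Q\right)\right)}$)
$\frac{1}{R{\left(-23 \right)} + E} = \frac{1}{\frac{5190 - \left(-23\right)^{5} - -77832 - 2168 \left(-23\right)^{2} - 408 \left(-23\right)^{3} - 33 \left(-23\right)^{4}}{5832 + \left(-23\right)^{4} + 34 \left(-23\right)^{3} + 442 \left(-23\right)^{2} + 2601 \left(-23\right)} - 9929} = \frac{1}{\frac{5190 - -6436343 + 77832 - 1146872 - -4964136 - 9234753}{5832 + 279841 + 34 \left(-12167\right) + 442 \cdot 529 - 59823} - 9929} = \frac{1}{\frac{5190 + 6436343 + 77832 - 1146872 + 4964136 - 9234753}{5832 + 279841 - 413678 + 233818 - 59823} - 9929} = \frac{1}{\frac{1}{45990} \cdot 1101876 - 9929} = \frac{1}{\frac{183646}{7665} - 9929} = \frac{1}{- \frac{75922139}{7665}} = - \frac{7665}{75922139}$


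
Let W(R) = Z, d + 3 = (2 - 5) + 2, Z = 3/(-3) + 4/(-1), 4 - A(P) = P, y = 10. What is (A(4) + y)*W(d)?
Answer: -50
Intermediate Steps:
A(P) = 4 - P
Z = -5 (Z = 3*(-⅓) + 4*(-1) = -1 - 4 = -5)
d = -4 (d = -3 + ((2 - 5) + 2) = -3 + (-3 + 2) = -3 - 1 = -4)
W(R) = -5
(A(4) + y)*W(d) = ((4 - 1*4) + 10)*(-5) = ((4 - 4) + 10)*(-5) = (0 + 10)*(-5) = 10*(-5) = -50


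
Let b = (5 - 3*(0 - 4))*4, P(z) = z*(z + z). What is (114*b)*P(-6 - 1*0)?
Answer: 558144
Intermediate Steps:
P(z) = 2*z² (P(z) = z*(2*z) = 2*z²)
b = 68 (b = (5 - 3*(-4))*4 = (5 + 12)*4 = 17*4 = 68)
(114*b)*P(-6 - 1*0) = (114*68)*(2*(-6 - 1*0)²) = 7752*(2*(-6 + 0)²) = 7752*(2*(-6)²) = 7752*(2*36) = 7752*72 = 558144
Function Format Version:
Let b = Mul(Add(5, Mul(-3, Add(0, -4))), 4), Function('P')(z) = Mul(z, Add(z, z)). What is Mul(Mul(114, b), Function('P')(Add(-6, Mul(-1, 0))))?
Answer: 558144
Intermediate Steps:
Function('P')(z) = Mul(2, Pow(z, 2)) (Function('P')(z) = Mul(z, Mul(2, z)) = Mul(2, Pow(z, 2)))
b = 68 (b = Mul(Add(5, Mul(-3, -4)), 4) = Mul(Add(5, 12), 4) = Mul(17, 4) = 68)
Mul(Mul(114, b), Function('P')(Add(-6, Mul(-1, 0)))) = Mul(Mul(114, 68), Mul(2, Pow(Add(-6, Mul(-1, 0)), 2))) = Mul(7752, Mul(2, Pow(Add(-6, 0), 2))) = Mul(7752, Mul(2, Pow(-6, 2))) = Mul(7752, Mul(2, 36)) = Mul(7752, 72) = 558144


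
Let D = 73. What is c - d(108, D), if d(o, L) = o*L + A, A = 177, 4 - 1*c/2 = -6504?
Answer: 4955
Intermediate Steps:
c = 13016 (c = 8 - 2*(-6504) = 8 + 13008 = 13016)
d(o, L) = 177 + L*o (d(o, L) = o*L + 177 = L*o + 177 = 177 + L*o)
c - d(108, D) = 13016 - (177 + 73*108) = 13016 - (177 + 7884) = 13016 - 1*8061 = 13016 - 8061 = 4955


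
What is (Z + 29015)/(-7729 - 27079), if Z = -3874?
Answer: -25141/34808 ≈ -0.72228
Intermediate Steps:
(Z + 29015)/(-7729 - 27079) = (-3874 + 29015)/(-7729 - 27079) = 25141/(-34808) = 25141*(-1/34808) = -25141/34808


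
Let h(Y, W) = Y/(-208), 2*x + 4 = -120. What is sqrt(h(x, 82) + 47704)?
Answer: sqrt(128992422)/52 ≈ 218.41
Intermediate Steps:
x = -62 (x = -2 + (1/2)*(-120) = -2 - 60 = -62)
h(Y, W) = -Y/208 (h(Y, W) = Y*(-1/208) = -Y/208)
sqrt(h(x, 82) + 47704) = sqrt(-1/208*(-62) + 47704) = sqrt(31/104 + 47704) = sqrt(4961247/104) = sqrt(128992422)/52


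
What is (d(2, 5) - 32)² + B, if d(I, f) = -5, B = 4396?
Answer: 5765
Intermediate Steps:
(d(2, 5) - 32)² + B = (-5 - 32)² + 4396 = (-37)² + 4396 = 1369 + 4396 = 5765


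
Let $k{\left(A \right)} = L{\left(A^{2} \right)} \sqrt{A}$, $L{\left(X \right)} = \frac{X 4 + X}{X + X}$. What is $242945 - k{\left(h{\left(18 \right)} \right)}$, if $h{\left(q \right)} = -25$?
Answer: $242945 - \frac{25 i}{2} \approx 2.4295 \cdot 10^{5} - 12.5 i$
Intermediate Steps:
$L{\left(X \right)} = \frac{5}{2}$ ($L{\left(X \right)} = \frac{4 X + X}{2 X} = 5 X \frac{1}{2 X} = \frac{5}{2}$)
$k{\left(A \right)} = \frac{5 \sqrt{A}}{2}$
$242945 - k{\left(h{\left(18 \right)} \right)} = 242945 - \frac{5 \sqrt{-25}}{2} = 242945 - \frac{5 \cdot 5 i}{2} = 242945 - \frac{25 i}{2}$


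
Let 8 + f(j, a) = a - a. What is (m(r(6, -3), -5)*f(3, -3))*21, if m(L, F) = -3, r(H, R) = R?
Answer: 504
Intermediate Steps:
f(j, a) = -8 (f(j, a) = -8 + (a - a) = -8 + 0 = -8)
(m(r(6, -3), -5)*f(3, -3))*21 = -3*(-8)*21 = 24*21 = 504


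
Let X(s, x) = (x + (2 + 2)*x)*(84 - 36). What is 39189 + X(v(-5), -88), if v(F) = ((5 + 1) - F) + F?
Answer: 18069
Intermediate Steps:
v(F) = 6 (v(F) = (6 - F) + F = 6)
X(s, x) = 240*x (X(s, x) = (x + 4*x)*48 = (5*x)*48 = 240*x)
39189 + X(v(-5), -88) = 39189 + 240*(-88) = 39189 - 21120 = 18069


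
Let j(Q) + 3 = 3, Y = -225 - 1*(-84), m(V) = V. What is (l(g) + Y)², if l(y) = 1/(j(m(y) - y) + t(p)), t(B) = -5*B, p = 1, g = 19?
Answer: 498436/25 ≈ 19937.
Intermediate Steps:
Y = -141 (Y = -225 + 84 = -141)
j(Q) = 0 (j(Q) = -3 + 3 = 0)
l(y) = -⅕ (l(y) = 1/(0 - 5*1) = 1/(0 - 5) = 1/(-5) = -⅕)
(l(g) + Y)² = (-⅕ - 141)² = (-706/5)² = 498436/25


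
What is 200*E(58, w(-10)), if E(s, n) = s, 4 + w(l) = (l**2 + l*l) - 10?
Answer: 11600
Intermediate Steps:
w(l) = -14 + 2*l**2 (w(l) = -4 + ((l**2 + l*l) - 10) = -4 + ((l**2 + l**2) - 10) = -4 + (2*l**2 - 10) = -4 + (-10 + 2*l**2) = -14 + 2*l**2)
200*E(58, w(-10)) = 200*58 = 11600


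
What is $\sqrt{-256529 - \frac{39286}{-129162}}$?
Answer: $\frac{13 i \sqrt{6330802711794}}{64581} \approx 506.49 i$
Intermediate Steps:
$\sqrt{-256529 - \frac{39286}{-129162}} = \sqrt{-256529 - - \frac{19643}{64581}} = \sqrt{-256529 + \frac{19643}{64581}} = \sqrt{- \frac{16566879706}{64581}} = \frac{13 i \sqrt{6330802711794}}{64581}$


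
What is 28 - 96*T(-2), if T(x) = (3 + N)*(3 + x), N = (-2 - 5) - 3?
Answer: 700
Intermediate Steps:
N = -10 (N = -7 - 3 = -10)
T(x) = -21 - 7*x (T(x) = (3 - 10)*(3 + x) = -7*(3 + x) = -21 - 7*x)
28 - 96*T(-2) = 28 - 96*(-21 - 7*(-2)) = 28 - 96*(-21 + 14) = 28 - 96*(-7) = 28 + 672 = 700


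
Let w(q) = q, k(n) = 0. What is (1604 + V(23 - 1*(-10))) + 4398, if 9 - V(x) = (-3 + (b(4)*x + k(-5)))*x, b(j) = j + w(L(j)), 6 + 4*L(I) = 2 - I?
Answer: 3932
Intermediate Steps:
L(I) = -1 - I/4 (L(I) = -3/2 + (2 - I)/4 = -3/2 + (½ - I/4) = -1 - I/4)
b(j) = -1 + 3*j/4 (b(j) = j + (-1 - j/4) = -1 + 3*j/4)
V(x) = 9 - x*(-3 + 2*x) (V(x) = 9 - (-3 + ((-1 + (¾)*4)*x + 0))*x = 9 - (-3 + ((-1 + 3)*x + 0))*x = 9 - (-3 + (2*x + 0))*x = 9 - (-3 + 2*x)*x = 9 - x*(-3 + 2*x))
(1604 + V(23 - 1*(-10))) + 4398 = (1604 + (9 - 2*(23 - 1*(-10))² + 3*(23 - 1*(-10)))) + 4398 = (1604 + (9 - 2*(23 + 10)² + 3*(23 + 10))) + 4398 = (1604 + (9 - 2*33² + 3*33)) + 4398 = (1604 + (9 - 2*1089 + 99)) + 4398 = (1604 + (9 - 2178 + 99)) + 4398 = (1604 - 2070) + 4398 = -466 + 4398 = 3932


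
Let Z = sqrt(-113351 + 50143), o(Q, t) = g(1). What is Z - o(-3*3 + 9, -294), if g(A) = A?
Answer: -1 + 2*I*sqrt(15802) ≈ -1.0 + 251.41*I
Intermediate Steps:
o(Q, t) = 1
Z = 2*I*sqrt(15802) (Z = sqrt(-63208) = 2*I*sqrt(15802) ≈ 251.41*I)
Z - o(-3*3 + 9, -294) = 2*I*sqrt(15802) - 1*1 = 2*I*sqrt(15802) - 1 = -1 + 2*I*sqrt(15802)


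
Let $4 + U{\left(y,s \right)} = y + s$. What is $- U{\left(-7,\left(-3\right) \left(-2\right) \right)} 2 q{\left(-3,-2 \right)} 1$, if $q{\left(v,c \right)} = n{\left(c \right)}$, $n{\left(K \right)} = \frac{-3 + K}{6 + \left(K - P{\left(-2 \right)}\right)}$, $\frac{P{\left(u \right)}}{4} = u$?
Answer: $- \frac{25}{6} \approx -4.1667$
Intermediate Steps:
$P{\left(u \right)} = 4 u$
$n{\left(K \right)} = \frac{-3 + K}{14 + K}$ ($n{\left(K \right)} = \frac{-3 + K}{6 + \left(K - 4 \left(-2\right)\right)} = \frac{-3 + K}{6 + \left(K - -8\right)} = \frac{-3 + K}{6 + \left(K + 8\right)} = \frac{-3 + K}{6 + \left(8 + K\right)} = \frac{-3 + K}{14 + K}$)
$q{\left(v,c \right)} = \frac{-3 + c}{14 + c}$
$U{\left(y,s \right)} = -4 + s + y$ ($U{\left(y,s \right)} = -4 + \left(y + s\right) = -4 + \left(s + y\right) = -4 + s + y$)
$- U{\left(-7,\left(-3\right) \left(-2\right) \right)} 2 q{\left(-3,-2 \right)} 1 = - \left(-4 - -6 - 7\right) 2 \frac{-3 - 2}{14 - 2} \cdot 1 = - \left(-4 + 6 - 7\right) 2 \cdot \frac{1}{12} \left(-5\right) 1 = - \left(-5\right) 2 \cdot \frac{1}{12} \left(-5\right) 1 = - \left(-5\right) 2 \left(- \frac{5}{12}\right) 1 = - \left(-5\right) \left(\left(- \frac{5}{6}\right) 1\right) = - \frac{\left(-5\right) \left(-5\right)}{6} = \left(-1\right) \frac{25}{6} = - \frac{25}{6}$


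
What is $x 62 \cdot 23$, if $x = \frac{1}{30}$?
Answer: $\frac{713}{15} \approx 47.533$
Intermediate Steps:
$x = \frac{1}{30} \approx 0.033333$
$x 62 \cdot 23 = \frac{62 \cdot 23}{30} = \frac{1}{30} \cdot 1426 = \frac{713}{15}$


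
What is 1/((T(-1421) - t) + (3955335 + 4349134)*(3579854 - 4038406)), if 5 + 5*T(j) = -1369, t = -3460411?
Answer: -5/19040137043759 ≈ -2.6260e-13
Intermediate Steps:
T(j) = -1374/5 (T(j) = -1 + (⅕)*(-1369) = -1 - 1369/5 = -1374/5)
1/((T(-1421) - t) + (3955335 + 4349134)*(3579854 - 4038406)) = 1/((-1374/5 - 1*(-3460411)) + (3955335 + 4349134)*(3579854 - 4038406)) = 1/((-1374/5 + 3460411) + 8304469*(-458552)) = 1/(17300681/5 - 3808030868888) = 1/(-19040137043759/5) = -5/19040137043759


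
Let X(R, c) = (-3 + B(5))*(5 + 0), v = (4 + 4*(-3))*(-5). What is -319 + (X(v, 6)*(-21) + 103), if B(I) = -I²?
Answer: 2724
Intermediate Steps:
v = 40 (v = (4 - 12)*(-5) = -8*(-5) = 40)
X(R, c) = -140 (X(R, c) = (-3 - 1*5²)*(5 + 0) = (-3 - 1*25)*5 = (-3 - 25)*5 = -28*5 = -140)
-319 + (X(v, 6)*(-21) + 103) = -319 + (-140*(-21) + 103) = -319 + (2940 + 103) = -319 + 3043 = 2724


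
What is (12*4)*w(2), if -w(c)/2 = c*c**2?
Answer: -768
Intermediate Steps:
w(c) = -2*c**3 (w(c) = -2*c*c**2 = -2*c**3)
(12*4)*w(2) = (12*4)*(-2*2**3) = 48*(-2*8) = 48*(-16) = -768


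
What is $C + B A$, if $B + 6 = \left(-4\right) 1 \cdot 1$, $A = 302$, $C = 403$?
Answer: $-2617$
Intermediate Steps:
$B = -10$ ($B = -6 + \left(-4\right) 1 \cdot 1 = -6 - 4 = -10$)
$C + B A = 403 - 3020 = -2617$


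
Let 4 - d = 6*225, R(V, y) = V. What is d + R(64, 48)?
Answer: -1282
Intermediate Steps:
d = -1346 (d = 4 - 6*225 = 4 - 1*1350 = 4 - 1350 = -1346)
d + R(64, 48) = -1346 + 64 = -1282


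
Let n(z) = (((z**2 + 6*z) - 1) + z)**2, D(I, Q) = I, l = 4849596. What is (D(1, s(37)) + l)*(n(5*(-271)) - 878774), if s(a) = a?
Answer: 16179438116505531959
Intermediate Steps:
n(z) = (-1 + z**2 + 7*z)**2 (n(z) = ((-1 + z**2 + 6*z) + z)**2 = (-1 + z**2 + 7*z)**2)
(D(1, s(37)) + l)*(n(5*(-271)) - 878774) = (1 + 4849596)*((-1 + (5*(-271))**2 + 7*(5*(-271)))**2 - 878774) = 4849597*((-1 + (-1355)**2 + 7*(-1355))**2 - 878774) = 4849597*((-1 + 1836025 - 9485)**2 - 878774) = 4849597*(1826539**2 - 878774) = 4849597*(3336244718521 - 878774) = 4849597*3336243839747 = 16179438116505531959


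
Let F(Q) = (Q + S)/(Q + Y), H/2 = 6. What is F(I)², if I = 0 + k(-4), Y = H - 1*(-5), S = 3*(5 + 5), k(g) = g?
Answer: 4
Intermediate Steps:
H = 12 (H = 2*6 = 12)
S = 30 (S = 3*10 = 30)
Y = 17 (Y = 12 - 1*(-5) = 12 + 5 = 17)
I = -4 (I = 0 - 4 = -4)
F(Q) = (30 + Q)/(17 + Q) (F(Q) = (Q + 30)/(Q + 17) = (30 + Q)/(17 + Q))
F(I)² = ((30 - 4)/(17 - 4))² = (26/13)² = ((1/13)*26)² = 2² = 4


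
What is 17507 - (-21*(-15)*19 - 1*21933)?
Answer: 33455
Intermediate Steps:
17507 - (-21*(-15)*19 - 1*21933) = 17507 - (315*19 - 21933) = 17507 - (5985 - 21933) = 17507 - 1*(-15948) = 17507 + 15948 = 33455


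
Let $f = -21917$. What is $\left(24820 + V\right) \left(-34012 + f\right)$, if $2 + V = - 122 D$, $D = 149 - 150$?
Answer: $-1394869260$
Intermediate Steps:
$D = -1$ ($D = 149 - 150 = -1$)
$V = 120$ ($V = -2 - -122 = -2 + 122 = 120$)
$\left(24820 + V\right) \left(-34012 + f\right) = \left(24820 + 120\right) \left(-34012 - 21917\right) = 24940 \left(-55929\right) = -1394869260$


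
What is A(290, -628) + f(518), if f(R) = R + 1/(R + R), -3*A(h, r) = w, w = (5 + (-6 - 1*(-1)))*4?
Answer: 536649/1036 ≈ 518.00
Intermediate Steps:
w = 0 (w = (5 + (-6 + 1))*4 = (5 - 5)*4 = 0*4 = 0)
A(h, r) = 0 (A(h, r) = -⅓*0 = 0)
f(R) = R + 1/(2*R)
A(290, -628) + f(518) = 0 + (518 + (½)/518) = 0 + (518 + (½)*(1/518)) = 0 + (518 + 1/1036) = 0 + 536649/1036 = 536649/1036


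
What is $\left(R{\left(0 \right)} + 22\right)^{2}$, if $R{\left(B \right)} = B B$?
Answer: $484$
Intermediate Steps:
$R{\left(B \right)} = B^{2}$
$\left(R{\left(0 \right)} + 22\right)^{2} = \left(0^{2} + 22\right)^{2} = \left(0 + 22\right)^{2} = 22^{2} = 484$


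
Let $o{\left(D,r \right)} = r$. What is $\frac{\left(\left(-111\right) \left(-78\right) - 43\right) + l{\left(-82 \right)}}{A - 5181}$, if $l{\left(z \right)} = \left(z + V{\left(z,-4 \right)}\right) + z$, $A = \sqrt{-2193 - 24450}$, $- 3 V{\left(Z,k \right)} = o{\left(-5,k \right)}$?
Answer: $- \frac{43791539}{26869404} - \frac{25357 i \sqrt{26643}}{80608212} \approx -1.6298 - 0.051346 i$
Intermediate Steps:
$V{\left(Z,k \right)} = - \frac{k}{3}$
$A = i \sqrt{26643}$ ($A = \sqrt{-26643} = i \sqrt{26643} \approx 163.23 i$)
$l{\left(z \right)} = \frac{4}{3} + 2 z$ ($l{\left(z \right)} = \left(z - - \frac{4}{3}\right) + z = \left(z + \frac{4}{3}\right) + z = \left(\frac{4}{3} + z\right) + z = \frac{4}{3} + 2 z$)
$\frac{\left(\left(-111\right) \left(-78\right) - 43\right) + l{\left(-82 \right)}}{A - 5181} = \frac{\left(\left(-111\right) \left(-78\right) - 43\right) + \left(\frac{4}{3} + 2 \left(-82\right)\right)}{i \sqrt{26643} - 5181} = \frac{\left(8658 - 43\right) + \left(\frac{4}{3} - 164\right)}{-5181 + i \sqrt{26643}} = \frac{8615 - \frac{488}{3}}{-5181 + i \sqrt{26643}} = \frac{25357}{3 \left(-5181 + i \sqrt{26643}\right)}$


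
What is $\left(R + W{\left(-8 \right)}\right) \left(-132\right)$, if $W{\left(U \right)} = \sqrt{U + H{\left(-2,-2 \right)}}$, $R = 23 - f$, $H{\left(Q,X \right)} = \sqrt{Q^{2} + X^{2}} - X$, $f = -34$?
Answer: $-7524 - 132 i \sqrt{6 - 2 \sqrt{2}} \approx -7524.0 - 235.08 i$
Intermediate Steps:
$R = 57$ ($R = 23 - -34 = 23 + 34 = 57$)
$W{\left(U \right)} = \sqrt{2 + U + 2 \sqrt{2}}$ ($W{\left(U \right)} = \sqrt{U - \left(-2 - \sqrt{\left(-2\right)^{2} + \left(-2\right)^{2}}\right)} = \sqrt{U + \left(\sqrt{4 + 4} + 2\right)} = \sqrt{U + \left(\sqrt{8} + 2\right)} = \sqrt{U + \left(2 \sqrt{2} + 2\right)} = \sqrt{U + \left(2 + 2 \sqrt{2}\right)} = \sqrt{2 + U + 2 \sqrt{2}}$)
$\left(R + W{\left(-8 \right)}\right) \left(-132\right) = \left(57 + \sqrt{2 - 8 + 2 \sqrt{2}}\right) \left(-132\right) = \left(57 + \sqrt{-6 + 2 \sqrt{2}}\right) \left(-132\right) = -7524 - 132 \sqrt{-6 + 2 \sqrt{2}}$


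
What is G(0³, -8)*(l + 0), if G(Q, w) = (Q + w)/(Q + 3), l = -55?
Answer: 440/3 ≈ 146.67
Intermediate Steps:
G(Q, w) = (Q + w)/(3 + Q)
G(0³, -8)*(l + 0) = ((0³ - 8)/(3 + 0³))*(-55 + 0) = ((0 - 8)/(3 + 0))*(-55) = (-8/3)*(-55) = ((⅓)*(-8))*(-55) = -8/3*(-55) = 440/3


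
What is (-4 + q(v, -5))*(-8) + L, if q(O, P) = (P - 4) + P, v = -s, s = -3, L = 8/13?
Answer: 1880/13 ≈ 144.62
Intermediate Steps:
L = 8/13 (L = 8*(1/13) = 8/13 ≈ 0.61539)
v = 3 (v = -1*(-3) = 3)
q(O, P) = -4 + 2*P (q(O, P) = (-4 + P) + P = -4 + 2*P)
(-4 + q(v, -5))*(-8) + L = (-4 + (-4 + 2*(-5)))*(-8) + 8/13 = (-4 + (-4 - 10))*(-8) + 8/13 = (-4 - 14)*(-8) + 8/13 = -18*(-8) + 8/13 = 144 + 8/13 = 1880/13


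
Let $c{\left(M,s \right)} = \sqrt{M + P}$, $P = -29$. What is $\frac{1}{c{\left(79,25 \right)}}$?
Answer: $\frac{\sqrt{2}}{10} \approx 0.14142$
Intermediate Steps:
$c{\left(M,s \right)} = \sqrt{-29 + M}$ ($c{\left(M,s \right)} = \sqrt{M - 29} = \sqrt{-29 + M}$)
$\frac{1}{c{\left(79,25 \right)}} = \frac{1}{\sqrt{-29 + 79}} = \frac{1}{\sqrt{50}} = \frac{1}{5 \sqrt{2}} = \frac{\sqrt{2}}{10}$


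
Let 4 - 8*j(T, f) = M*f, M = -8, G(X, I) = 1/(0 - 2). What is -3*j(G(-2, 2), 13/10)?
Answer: -27/5 ≈ -5.4000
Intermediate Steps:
G(X, I) = -½ (G(X, I) = 1/(-2) = -½)
j(T, f) = ½ + f (j(T, f) = ½ - (-1)*f = ½ + f)
-3*j(G(-2, 2), 13/10) = -3*(½ + 13/10) = -3*9/5 = -27/5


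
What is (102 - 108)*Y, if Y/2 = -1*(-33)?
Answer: -396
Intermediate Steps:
Y = 66 (Y = 2*(-1*(-33)) = 2*33 = 66)
(102 - 108)*Y = (102 - 108)*66 = -6*66 = -396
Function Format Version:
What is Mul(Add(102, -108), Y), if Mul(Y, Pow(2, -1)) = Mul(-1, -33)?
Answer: -396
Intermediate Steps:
Y = 66 (Y = Mul(2, Mul(-1, -33)) = Mul(2, 33) = 66)
Mul(Add(102, -108), Y) = Mul(Add(102, -108), 66) = Mul(-6, 66) = -396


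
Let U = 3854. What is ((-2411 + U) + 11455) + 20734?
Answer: 33632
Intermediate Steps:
((-2411 + U) + 11455) + 20734 = ((-2411 + 3854) + 11455) + 20734 = (1443 + 11455) + 20734 = 12898 + 20734 = 33632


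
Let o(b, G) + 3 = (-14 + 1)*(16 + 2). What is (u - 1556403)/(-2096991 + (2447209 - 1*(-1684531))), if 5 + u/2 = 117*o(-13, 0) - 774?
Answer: -1613419/2034749 ≈ -0.79293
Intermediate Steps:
o(b, G) = -237 (o(b, G) = -3 + (-14 + 1)*(16 + 2) = -3 - 13*18 = -3 - 234 = -237)
u = -57016 (u = -10 + 2*(117*(-237) - 774) = -10 + 2*(-27729 - 774) = -10 + 2*(-28503) = -10 - 57006 = -57016)
(u - 1556403)/(-2096991 + (2447209 - 1*(-1684531))) = (-57016 - 1556403)/(-2096991 + (2447209 - 1*(-1684531))) = -1613419/(-2096991 + (2447209 + 1684531)) = -1613419/(-2096991 + 4131740) = -1613419/2034749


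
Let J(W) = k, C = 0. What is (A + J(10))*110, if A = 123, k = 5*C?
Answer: 13530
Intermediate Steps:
k = 0 (k = 5*0 = 0)
J(W) = 0
(A + J(10))*110 = (123 + 0)*110 = 123*110 = 13530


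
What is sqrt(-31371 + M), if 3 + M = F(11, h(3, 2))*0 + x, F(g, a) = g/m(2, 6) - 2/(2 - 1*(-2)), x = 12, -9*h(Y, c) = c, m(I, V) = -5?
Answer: I*sqrt(31362) ≈ 177.09*I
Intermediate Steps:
h(Y, c) = -c/9
F(g, a) = -1/2 - g/5 (F(g, a) = g/(-5) - 2/(2 - 1*(-2)) = g*(-1/5) - 2/(2 + 2) = -g/5 - 2/4 = -g/5 - 2*1/4 = -g/5 - 1/2 = -1/2 - g/5)
M = 9 (M = -3 + ((-1/2 - 1/5*11)*0 + 12) = -3 + ((-1/2 - 11/5)*0 + 12) = -3 + (-27/10*0 + 12) = -3 + (0 + 12) = -3 + 12 = 9)
sqrt(-31371 + M) = sqrt(-31371 + 9) = sqrt(-31362) = I*sqrt(31362)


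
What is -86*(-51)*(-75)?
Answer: -328950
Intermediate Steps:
-86*(-51)*(-75) = 4386*(-75) = -328950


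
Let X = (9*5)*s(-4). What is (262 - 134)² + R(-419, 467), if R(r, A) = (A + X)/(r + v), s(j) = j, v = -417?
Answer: 13696737/836 ≈ 16384.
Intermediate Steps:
X = -180 (X = (9*5)*(-4) = 45*(-4) = -180)
R(r, A) = (-180 + A)/(-417 + r) (R(r, A) = (A - 180)/(r - 417) = (-180 + A)/(-417 + r))
(262 - 134)² + R(-419, 467) = (262 - 134)² + (-180 + 467)/(-417 - 419) = 128² + 287/(-836) = 16384 - 1/836*287 = 16384 - 287/836 = 13696737/836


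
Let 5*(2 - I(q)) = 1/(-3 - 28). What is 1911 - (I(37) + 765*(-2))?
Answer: 533044/155 ≈ 3439.0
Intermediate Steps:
I(q) = 311/155 (I(q) = 2 - 1/(5*(-3 - 28)) = 2 - ⅕/(-31) = 2 - ⅕*(-1/31) = 2 + 1/155 = 311/155)
1911 - (I(37) + 765*(-2)) = 1911 - (311/155 + 765*(-2)) = 1911 - (311/155 - 1530) = 1911 - 1*(-236839/155) = 1911 + 236839/155 = 533044/155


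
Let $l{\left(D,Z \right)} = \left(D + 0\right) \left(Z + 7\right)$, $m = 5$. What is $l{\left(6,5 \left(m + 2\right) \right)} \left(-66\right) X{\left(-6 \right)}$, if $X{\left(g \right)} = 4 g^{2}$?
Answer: $-2395008$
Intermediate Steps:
$l{\left(D,Z \right)} = D \left(7 + Z\right)$
$l{\left(6,5 \left(m + 2\right) \right)} \left(-66\right) X{\left(-6 \right)} = 6 \left(7 + 5 \left(5 + 2\right)\right) \left(-66\right) 4 \left(-6\right)^{2} = 6 \left(7 + 5 \cdot 7\right) \left(-66\right) 4 \cdot 36 = 6 \left(7 + 35\right) \left(-66\right) 144 = 6 \cdot 42 \left(-66\right) 144 = 252 \left(-66\right) 144 = \left(-16632\right) 144 = -2395008$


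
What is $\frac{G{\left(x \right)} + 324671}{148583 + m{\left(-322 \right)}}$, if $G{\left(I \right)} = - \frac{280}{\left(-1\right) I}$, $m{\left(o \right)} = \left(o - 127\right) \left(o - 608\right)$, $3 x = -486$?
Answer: $\frac{26298211}{45858393} \approx 0.57347$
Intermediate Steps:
$x = -162$ ($x = \frac{1}{3} \left(-486\right) = -162$)
$m{\left(o \right)} = \left(-608 + o\right) \left(-127 + o\right)$ ($m{\left(o \right)} = \left(-127 + o\right) \left(-608 + o\right) = \left(-608 + o\right) \left(-127 + o\right)$)
$G{\left(I \right)} = \frac{280}{I}$ ($G{\left(I \right)} = - 280 \left(- \frac{1}{I}\right) = \frac{280}{I}$)
$\frac{G{\left(x \right)} + 324671}{148583 + m{\left(-322 \right)}} = \frac{\frac{280}{-162} + 324671}{148583 + \left(77216 + \left(-322\right)^{2} - -236670\right)} = \frac{280 \left(- \frac{1}{162}\right) + 324671}{148583 + \left(77216 + 103684 + 236670\right)} = \frac{- \frac{140}{81} + 324671}{148583 + 417570} = \frac{26298211}{81 \cdot 566153} = \frac{26298211}{81} \cdot \frac{1}{566153} = \frac{26298211}{45858393}$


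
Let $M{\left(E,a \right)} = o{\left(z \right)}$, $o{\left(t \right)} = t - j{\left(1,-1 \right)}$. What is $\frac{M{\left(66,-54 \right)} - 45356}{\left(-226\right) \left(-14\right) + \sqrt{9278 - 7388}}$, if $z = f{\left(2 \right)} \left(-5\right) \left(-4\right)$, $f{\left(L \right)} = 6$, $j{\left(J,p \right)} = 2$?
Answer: $- \frac{10223788}{714929} + \frac{67857 \sqrt{210}}{5004503} \approx -14.104$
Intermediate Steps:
$z = 120$ ($z = 6 \left(-5\right) \left(-4\right) = \left(-30\right) \left(-4\right) = 120$)
$o{\left(t \right)} = -2 + t$ ($o{\left(t \right)} = t - 2 = -2 + t$)
$M{\left(E,a \right)} = 118$ ($M{\left(E,a \right)} = -2 + 120 = 118$)
$\frac{M{\left(66,-54 \right)} - 45356}{\left(-226\right) \left(-14\right) + \sqrt{9278 - 7388}} = \frac{118 - 45356}{\left(-226\right) \left(-14\right) + \sqrt{9278 - 7388}} = - \frac{45238}{3164 + \sqrt{1890}} = - \frac{45238}{3164 + 3 \sqrt{210}}$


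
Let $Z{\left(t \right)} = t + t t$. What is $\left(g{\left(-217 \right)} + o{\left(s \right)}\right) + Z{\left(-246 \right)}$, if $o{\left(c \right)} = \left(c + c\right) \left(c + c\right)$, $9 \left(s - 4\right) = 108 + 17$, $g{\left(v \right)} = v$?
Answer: $\frac{4967977}{81} \approx 61333.0$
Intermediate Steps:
$s = \frac{161}{9}$ ($s = 4 + \frac{108 + 17}{9} = 4 + \frac{1}{9} \cdot 125 = 4 + \frac{125}{9} = \frac{161}{9} \approx 17.889$)
$Z{\left(t \right)} = t + t^{2}$
$o{\left(c \right)} = 4 c^{2}$ ($o{\left(c \right)} = 2 c 2 c = 4 c^{2}$)
$\left(g{\left(-217 \right)} + o{\left(s \right)}\right) + Z{\left(-246 \right)} = \left(-217 + 4 \left(\frac{161}{9}\right)^{2}\right) - 246 \left(1 - 246\right) = \left(-217 + 4 \cdot \frac{25921}{81}\right) - -60270 = \left(-217 + \frac{103684}{81}\right) + 60270 = \frac{86107}{81} + 60270 = \frac{4967977}{81}$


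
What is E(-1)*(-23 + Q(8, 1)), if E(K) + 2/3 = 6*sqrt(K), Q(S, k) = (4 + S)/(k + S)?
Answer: 130/9 - 130*I ≈ 14.444 - 130.0*I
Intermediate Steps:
Q(S, k) = (4 + S)/(S + k)
E(K) = -2/3 + 6*sqrt(K)
E(-1)*(-23 + Q(8, 1)) = (-2/3 + 6*sqrt(-1))*(-23 + (4 + 8)/(8 + 1)) = (-2/3 + 6*I)*(-23 + 12/9) = (-2/3 + 6*I)*(-23 + (1/9)*12) = (-2/3 + 6*I)*(-23 + 4/3) = (-2/3 + 6*I)*(-65/3) = 130/9 - 130*I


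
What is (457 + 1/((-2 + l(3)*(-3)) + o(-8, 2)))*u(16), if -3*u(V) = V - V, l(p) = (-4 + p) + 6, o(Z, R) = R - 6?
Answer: 0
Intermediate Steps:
o(Z, R) = -6 + R
l(p) = 2 + p
u(V) = 0 (u(V) = -(V - V)/3 = -⅓*0 = 0)
(457 + 1/((-2 + l(3)*(-3)) + o(-8, 2)))*u(16) = (457 + 1/((-2 + (2 + 3)*(-3)) + (-6 + 2)))*0 = (457 + 1/((-2 + 5*(-3)) - 4))*0 = (457 + 1/((-2 - 15) - 4))*0 = (457 + 1/(-17 - 4))*0 = (457 + 1/(-21))*0 = (457 - 1/21)*0 = (9596/21)*0 = 0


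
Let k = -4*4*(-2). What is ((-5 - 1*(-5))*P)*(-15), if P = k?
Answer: 0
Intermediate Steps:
k = 32 (k = -16*(-2) = 32)
P = 32
((-5 - 1*(-5))*P)*(-15) = ((-5 - 1*(-5))*32)*(-15) = ((-5 + 5)*32)*(-15) = (0*32)*(-15) = 0*(-15) = 0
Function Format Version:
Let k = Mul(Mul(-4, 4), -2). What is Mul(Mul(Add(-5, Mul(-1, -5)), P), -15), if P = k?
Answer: 0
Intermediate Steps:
k = 32 (k = Mul(-16, -2) = 32)
P = 32
Mul(Mul(Add(-5, Mul(-1, -5)), P), -15) = Mul(Mul(Add(-5, Mul(-1, -5)), 32), -15) = Mul(Mul(Add(-5, 5), 32), -15) = Mul(Mul(0, 32), -15) = Mul(0, -15) = 0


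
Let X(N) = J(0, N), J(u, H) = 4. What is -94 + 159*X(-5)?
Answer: 542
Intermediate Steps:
X(N) = 4
-94 + 159*X(-5) = -94 + 159*4 = -94 + 636 = 542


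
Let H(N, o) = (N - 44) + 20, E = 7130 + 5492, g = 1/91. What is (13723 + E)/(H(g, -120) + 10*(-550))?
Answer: -2397395/502683 ≈ -4.7692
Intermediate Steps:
g = 1/91 ≈ 0.010989
E = 12622
H(N, o) = -24 + N (H(N, o) = (-44 + N) + 20 = -24 + N)
(13723 + E)/(H(g, -120) + 10*(-550)) = (13723 + 12622)/((-24 + 1/91) + 10*(-550)) = 26345/(-2183/91 - 5500) = 26345/(-502683/91) = 26345*(-91/502683) = -2397395/502683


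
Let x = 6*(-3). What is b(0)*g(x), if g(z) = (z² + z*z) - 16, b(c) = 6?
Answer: 3792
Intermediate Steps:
x = -18
g(z) = -16 + 2*z² (g(z) = (z² + z²) - 16 = 2*z² - 16 = -16 + 2*z²)
b(0)*g(x) = 6*(-16 + 2*(-18)²) = 6*(-16 + 2*324) = 6*(-16 + 648) = 6*632 = 3792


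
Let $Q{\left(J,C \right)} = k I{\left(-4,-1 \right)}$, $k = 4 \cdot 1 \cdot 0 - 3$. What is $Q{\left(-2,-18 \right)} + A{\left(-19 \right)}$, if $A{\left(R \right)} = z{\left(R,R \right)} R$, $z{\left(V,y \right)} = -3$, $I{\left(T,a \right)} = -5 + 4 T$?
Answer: $120$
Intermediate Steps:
$k = -3$ ($k = 4 \cdot 0 - 3 = 0 - 3 = -3$)
$Q{\left(J,C \right)} = 63$ ($Q{\left(J,C \right)} = - 3 \left(-5 + 4 \left(-4\right)\right) = - 3 \left(-5 - 16\right) = \left(-3\right) \left(-21\right) = 63$)
$A{\left(R \right)} = - 3 R$
$Q{\left(-2,-18 \right)} + A{\left(-19 \right)} = 63 - -57 = 63 + 57 = 120$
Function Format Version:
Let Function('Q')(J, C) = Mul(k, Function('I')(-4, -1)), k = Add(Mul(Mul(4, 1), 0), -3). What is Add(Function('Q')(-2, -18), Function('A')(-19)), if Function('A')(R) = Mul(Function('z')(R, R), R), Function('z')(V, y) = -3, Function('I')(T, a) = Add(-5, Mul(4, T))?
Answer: 120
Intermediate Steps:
k = -3 (k = Add(Mul(4, 0), -3) = Add(0, -3) = -3)
Function('Q')(J, C) = 63 (Function('Q')(J, C) = Mul(-3, Add(-5, Mul(4, -4))) = Mul(-3, Add(-5, -16)) = Mul(-3, -21) = 63)
Function('A')(R) = Mul(-3, R)
Add(Function('Q')(-2, -18), Function('A')(-19)) = Add(63, Mul(-3, -19)) = Add(63, 57) = 120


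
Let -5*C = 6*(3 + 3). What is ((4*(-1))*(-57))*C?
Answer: -8208/5 ≈ -1641.6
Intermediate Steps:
C = -36/5 (C = -6*(3 + 3)/5 = -6*6/5 = -⅕*36 = -36/5 ≈ -7.2000)
((4*(-1))*(-57))*C = ((4*(-1))*(-57))*(-36/5) = -4*(-57)*(-36/5) = 228*(-36/5) = -8208/5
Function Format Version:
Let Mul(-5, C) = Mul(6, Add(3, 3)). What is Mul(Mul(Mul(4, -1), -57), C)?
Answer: Rational(-8208, 5) ≈ -1641.6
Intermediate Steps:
C = Rational(-36, 5) (C = Mul(Rational(-1, 5), Mul(6, Add(3, 3))) = Mul(Rational(-1, 5), Mul(6, 6)) = Mul(Rational(-1, 5), 36) = Rational(-36, 5) ≈ -7.2000)
Mul(Mul(Mul(4, -1), -57), C) = Mul(Mul(Mul(4, -1), -57), Rational(-36, 5)) = Mul(Mul(-4, -57), Rational(-36, 5)) = Mul(228, Rational(-36, 5)) = Rational(-8208, 5)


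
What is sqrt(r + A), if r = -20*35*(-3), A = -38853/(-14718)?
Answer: sqrt(50608093206)/4906 ≈ 45.855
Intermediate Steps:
A = 12951/4906 (A = -38853*(-1/14718) = 12951/4906 ≈ 2.6398)
r = 2100 (r = -700*(-3) = 2100)
sqrt(r + A) = sqrt(2100 + 12951/4906) = sqrt(10315551/4906) = sqrt(50608093206)/4906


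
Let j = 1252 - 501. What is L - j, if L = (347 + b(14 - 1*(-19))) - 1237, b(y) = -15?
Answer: -1656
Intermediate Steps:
j = 751
L = -905 (L = (347 - 15) - 1237 = 332 - 1237 = -905)
L - j = -905 - 1*751 = -905 - 751 = -1656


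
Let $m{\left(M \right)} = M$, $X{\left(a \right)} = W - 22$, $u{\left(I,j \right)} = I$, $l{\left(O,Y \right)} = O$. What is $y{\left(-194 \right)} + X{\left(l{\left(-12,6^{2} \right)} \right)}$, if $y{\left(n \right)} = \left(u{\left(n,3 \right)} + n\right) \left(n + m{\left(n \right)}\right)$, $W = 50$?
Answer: $150572$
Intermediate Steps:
$X{\left(a \right)} = 28$ ($X{\left(a \right)} = 50 - 22 = 28$)
$y{\left(n \right)} = 4 n^{2}$ ($y{\left(n \right)} = \left(n + n\right) \left(n + n\right) = 2 n 2 n = 4 n^{2}$)
$y{\left(-194 \right)} + X{\left(l{\left(-12,6^{2} \right)} \right)} = 4 \left(-194\right)^{2} + 28 = 4 \cdot 37636 + 28 = 150544 + 28 = 150572$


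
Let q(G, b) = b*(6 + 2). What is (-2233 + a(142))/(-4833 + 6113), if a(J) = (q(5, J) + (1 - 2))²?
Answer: 160749/160 ≈ 1004.7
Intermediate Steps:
q(G, b) = 8*b (q(G, b) = b*8 = 8*b)
a(J) = (-1 + 8*J)² (a(J) = (8*J + (1 - 2))² = (8*J - 1)² = (-1 + 8*J)²)
(-2233 + a(142))/(-4833 + 6113) = (-2233 + (-1 + 8*142)²)/(-4833 + 6113) = (-2233 + (-1 + 1136)²)/1280 = (-2233 + 1135²)*(1/1280) = (-2233 + 1288225)*(1/1280) = 1285992*(1/1280) = 160749/160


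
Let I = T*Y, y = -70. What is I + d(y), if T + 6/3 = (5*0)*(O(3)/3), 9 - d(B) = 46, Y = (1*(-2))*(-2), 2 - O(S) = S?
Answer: -45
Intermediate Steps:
O(S) = 2 - S
Y = 4 (Y = -2*(-2) = 4)
d(B) = -37 (d(B) = 9 - 1*46 = 9 - 46 = -37)
T = -2 (T = -2 + (5*0)*((2 - 1*3)/3) = -2 + 0*((2 - 3)*(⅓)) = -2 + 0*(-1*⅓) = -2 + 0*(-⅓) = -2 + 0 = -2)
I = -8 (I = -2*4 = -8)
I + d(y) = -8 - 37 = -45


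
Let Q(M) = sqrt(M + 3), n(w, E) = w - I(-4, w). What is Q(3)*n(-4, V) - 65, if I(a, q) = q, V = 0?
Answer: -65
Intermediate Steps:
n(w, E) = 0 (n(w, E) = w - w = 0)
Q(M) = sqrt(3 + M)
Q(3)*n(-4, V) - 65 = sqrt(3 + 3)*0 - 65 = sqrt(6)*0 - 65 = 0 - 65 = -65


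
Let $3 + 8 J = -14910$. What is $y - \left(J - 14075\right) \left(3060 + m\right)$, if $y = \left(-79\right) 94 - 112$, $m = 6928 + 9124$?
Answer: $304621019$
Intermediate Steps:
$J = - \frac{14913}{8}$ ($J = - \frac{3}{8} + \frac{1}{8} \left(-14910\right) = - \frac{3}{8} - \frac{7455}{4} = - \frac{14913}{8} \approx -1864.1$)
$m = 16052$
$y = -7538$ ($y = -7426 - 112 = -7538$)
$y - \left(J - 14075\right) \left(3060 + m\right) = -7538 - \left(- \frac{14913}{8} - 14075\right) \left(3060 + 16052\right) = -7538 - \left(- \frac{127513}{8}\right) 19112 = -7538 - -304628557 = -7538 + 304628557 = 304621019$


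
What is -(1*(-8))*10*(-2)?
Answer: -160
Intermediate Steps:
-(1*(-8))*10*(-2) = -(-8*10)*(-2) = -(-80)*(-2) = -1*160 = -160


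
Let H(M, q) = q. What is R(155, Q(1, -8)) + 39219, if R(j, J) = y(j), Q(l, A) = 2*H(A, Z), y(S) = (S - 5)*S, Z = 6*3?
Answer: 62469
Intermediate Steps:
Z = 18
y(S) = S*(-5 + S) (y(S) = (-5 + S)*S = S*(-5 + S))
Q(l, A) = 36 (Q(l, A) = 2*18 = 36)
R(j, J) = j*(-5 + j)
R(155, Q(1, -8)) + 39219 = 155*(-5 + 155) + 39219 = 155*150 + 39219 = 23250 + 39219 = 62469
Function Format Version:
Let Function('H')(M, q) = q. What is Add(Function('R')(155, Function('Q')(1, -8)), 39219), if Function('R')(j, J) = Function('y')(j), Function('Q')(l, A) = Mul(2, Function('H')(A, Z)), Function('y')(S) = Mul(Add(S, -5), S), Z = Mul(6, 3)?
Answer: 62469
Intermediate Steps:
Z = 18
Function('y')(S) = Mul(S, Add(-5, S)) (Function('y')(S) = Mul(Add(-5, S), S) = Mul(S, Add(-5, S)))
Function('Q')(l, A) = 36 (Function('Q')(l, A) = Mul(2, 18) = 36)
Function('R')(j, J) = Mul(j, Add(-5, j))
Add(Function('R')(155, Function('Q')(1, -8)), 39219) = Add(Mul(155, Add(-5, 155)), 39219) = Add(Mul(155, 150), 39219) = Add(23250, 39219) = 62469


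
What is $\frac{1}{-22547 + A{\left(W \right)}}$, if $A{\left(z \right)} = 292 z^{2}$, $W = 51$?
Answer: $\frac{1}{736945} \approx 1.357 \cdot 10^{-6}$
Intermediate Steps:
$\frac{1}{-22547 + A{\left(W \right)}} = \frac{1}{-22547 + 292 \cdot 51^{2}} = \frac{1}{-22547 + 292 \cdot 2601} = \frac{1}{-22547 + 759492} = \frac{1}{736945}$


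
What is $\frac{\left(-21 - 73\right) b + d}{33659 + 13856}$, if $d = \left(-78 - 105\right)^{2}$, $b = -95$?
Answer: $\frac{3263}{3655} \approx 0.89275$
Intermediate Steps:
$d = 33489$ ($d = \left(-183\right)^{2} = 33489$)
$\frac{\left(-21 - 73\right) b + d}{33659 + 13856} = \frac{\left(-21 - 73\right) \left(-95\right) + 33489}{33659 + 13856} = \frac{\left(-94\right) \left(-95\right) + 33489}{47515} = \left(8930 + 33489\right) \frac{1}{47515} = 42419 \cdot \frac{1}{47515} = \frac{3263}{3655}$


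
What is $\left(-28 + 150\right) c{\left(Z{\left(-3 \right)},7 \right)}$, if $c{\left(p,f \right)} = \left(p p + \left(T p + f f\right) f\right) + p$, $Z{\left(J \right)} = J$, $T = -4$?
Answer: $52826$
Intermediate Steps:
$c{\left(p,f \right)} = p + p^{2} + f \left(f^{2} - 4 p\right)$ ($c{\left(p,f \right)} = \left(p p + \left(- 4 p + f f\right) f\right) + p = \left(p^{2} + \left(- 4 p + f^{2}\right) f\right) + p = \left(p^{2} + \left(f^{2} - 4 p\right) f\right) + p = \left(p^{2} + f \left(f^{2} - 4 p\right)\right) + p = p + p^{2} + f \left(f^{2} - 4 p\right)$)
$\left(-28 + 150\right) c{\left(Z{\left(-3 \right)},7 \right)} = \left(-28 + 150\right) \left(-3 + 7^{3} + \left(-3\right)^{2} - 28 \left(-3\right)\right) = 122 \left(-3 + 343 + 9 + 84\right) = 122 \cdot 433 = 52826$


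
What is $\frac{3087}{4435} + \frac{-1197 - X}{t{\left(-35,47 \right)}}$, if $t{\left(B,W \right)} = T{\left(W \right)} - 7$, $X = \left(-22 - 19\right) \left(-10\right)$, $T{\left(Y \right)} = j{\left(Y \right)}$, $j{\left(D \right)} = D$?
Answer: $- \frac{1400713}{35480} \approx -39.479$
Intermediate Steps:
$T{\left(Y \right)} = Y$
$X = 410$ ($X = \left(-41\right) \left(-10\right) = 410$)
$t{\left(B,W \right)} = -7 + W$ ($t{\left(B,W \right)} = W - 7 = -7 + W$)
$\frac{3087}{4435} + \frac{-1197 - X}{t{\left(-35,47 \right)}} = \frac{3087}{4435} + \frac{-1197 - 410}{-7 + 47} = 3087 \cdot \frac{1}{4435} + \frac{-1197 - 410}{40} = \frac{3087}{4435} - \frac{1607}{40} = - \frac{1400713}{35480}$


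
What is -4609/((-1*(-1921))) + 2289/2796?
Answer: -2829865/1790372 ≈ -1.5806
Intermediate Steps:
-4609/((-1*(-1921))) + 2289/2796 = -4609/1921 + 2289*(1/2796) = -4609*1/1921 + 763/932 = -4609/1921 + 763/932 = -2829865/1790372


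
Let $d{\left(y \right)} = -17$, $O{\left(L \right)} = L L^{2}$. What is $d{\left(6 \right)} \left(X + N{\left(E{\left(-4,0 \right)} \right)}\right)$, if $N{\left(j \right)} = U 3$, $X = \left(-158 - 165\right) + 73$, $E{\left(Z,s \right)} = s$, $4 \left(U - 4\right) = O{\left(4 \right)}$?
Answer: $3230$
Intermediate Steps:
$O{\left(L \right)} = L^{3}$
$U = 20$ ($U = 4 + \frac{4^{3}}{4} = 4 + \frac{1}{4} \cdot 64 = 4 + 16 = 20$)
$X = -250$ ($X = -323 + 73 = -250$)
$N{\left(j \right)} = 60$ ($N{\left(j \right)} = 20 \cdot 3 = 60$)
$d{\left(6 \right)} \left(X + N{\left(E{\left(-4,0 \right)} \right)}\right) = - 17 \left(-250 + 60\right) = \left(-17\right) \left(-190\right) = 3230$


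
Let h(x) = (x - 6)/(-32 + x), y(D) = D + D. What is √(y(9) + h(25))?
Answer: √749/7 ≈ 3.9097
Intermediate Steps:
y(D) = 2*D
h(x) = (-6 + x)/(-32 + x)
√(y(9) + h(25)) = √(2*9 + (-6 + 25)/(-32 + 25)) = √(18 + 19/(-7)) = √(18 - ⅐*19) = √(18 - 19/7) = √(107/7) = √749/7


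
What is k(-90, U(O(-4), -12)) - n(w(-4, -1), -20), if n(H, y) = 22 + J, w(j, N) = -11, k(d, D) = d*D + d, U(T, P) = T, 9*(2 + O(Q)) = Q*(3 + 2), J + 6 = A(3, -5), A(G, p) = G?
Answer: 271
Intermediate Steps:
J = -3 (J = -6 + 3 = -3)
O(Q) = -2 + 5*Q/9 (O(Q) = -2 + (Q*(3 + 2))/9 = -2 + (Q*5)/9 = -2 + (5*Q)/9 = -2 + 5*Q/9)
k(d, D) = d + D*d (k(d, D) = D*d + d = d + D*d)
n(H, y) = 19 (n(H, y) = 22 - 3 = 19)
k(-90, U(O(-4), -12)) - n(w(-4, -1), -20) = -90*(1 + (-2 + (5/9)*(-4))) - 1*19 = -90*(1 + (-2 - 20/9)) - 19 = -90*(1 - 38/9) - 19 = -90*(-29/9) - 19 = 290 - 19 = 271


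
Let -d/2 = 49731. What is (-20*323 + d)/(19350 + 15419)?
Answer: -105922/34769 ≈ -3.0464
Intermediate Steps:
d = -99462 (d = -2*49731 = -99462)
(-20*323 + d)/(19350 + 15419) = (-20*323 - 99462)/(19350 + 15419) = (-6460 - 99462)/34769 = -105922*1/34769 = -105922/34769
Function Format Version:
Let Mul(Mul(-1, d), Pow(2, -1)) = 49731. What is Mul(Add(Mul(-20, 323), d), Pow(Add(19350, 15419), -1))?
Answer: Rational(-105922, 34769) ≈ -3.0464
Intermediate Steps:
d = -99462 (d = Mul(-2, 49731) = -99462)
Mul(Add(Mul(-20, 323), d), Pow(Add(19350, 15419), -1)) = Mul(Add(Mul(-20, 323), -99462), Pow(Add(19350, 15419), -1)) = Mul(Add(-6460, -99462), Pow(34769, -1)) = Mul(-105922, Rational(1, 34769)) = Rational(-105922, 34769)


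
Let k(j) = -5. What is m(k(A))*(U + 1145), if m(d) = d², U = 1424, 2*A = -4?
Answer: 64225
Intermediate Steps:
A = -2 (A = (½)*(-4) = -2)
m(k(A))*(U + 1145) = (-5)²*(1424 + 1145) = 25*2569 = 64225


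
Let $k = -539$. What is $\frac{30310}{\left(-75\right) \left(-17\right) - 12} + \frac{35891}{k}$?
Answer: $- \frac{28993243}{680757} \approx -42.59$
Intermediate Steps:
$\frac{30310}{\left(-75\right) \left(-17\right) - 12} + \frac{35891}{k} = \frac{30310}{\left(-75\right) \left(-17\right) - 12} + \frac{35891}{-539} = \frac{30310}{1275 - 12} + 35891 \left(- \frac{1}{539}\right) = \frac{30310}{1263} - \frac{35891}{539} = - \frac{28993243}{680757}$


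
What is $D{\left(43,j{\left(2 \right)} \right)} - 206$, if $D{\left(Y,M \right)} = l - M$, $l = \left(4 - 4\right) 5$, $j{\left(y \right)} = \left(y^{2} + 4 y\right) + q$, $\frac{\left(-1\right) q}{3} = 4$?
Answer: $-206$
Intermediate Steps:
$q = -12$ ($q = \left(-3\right) 4 = -12$)
$j{\left(y \right)} = -12 + y^{2} + 4 y$ ($j{\left(y \right)} = \left(y^{2} + 4 y\right) - 12 = -12 + y^{2} + 4 y$)
$l = 0$ ($l = 0 \cdot 5 = 0$)
$D{\left(Y,M \right)} = - M$ ($D{\left(Y,M \right)} = 0 - M = - M$)
$D{\left(43,j{\left(2 \right)} \right)} - 206 = - (-12 + 2^{2} + 4 \cdot 2) - 206 = - (-12 + 4 + 8) - 206 = \left(-1\right) 0 - 206 = 0 - 206 = -206$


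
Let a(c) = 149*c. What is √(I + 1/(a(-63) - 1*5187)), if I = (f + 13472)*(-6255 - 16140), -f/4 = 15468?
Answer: √230225783062953426/14574 ≈ 32923.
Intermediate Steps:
f = -61872 (f = -4*15468 = -61872)
I = 1083918000 (I = (-61872 + 13472)*(-6255 - 16140) = -48400*(-22395) = 1083918000)
√(I + 1/(a(-63) - 1*5187)) = √(1083918000 + 1/(149*(-63) - 1*5187)) = √(1083918000 + 1/(-9387 - 5187)) = √(1083918000 + 1/(-14574)) = √(1083918000 - 1/14574) = √(15797020931999/14574) = √230225783062953426/14574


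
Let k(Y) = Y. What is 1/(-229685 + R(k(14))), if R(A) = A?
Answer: -1/229671 ≈ -4.3541e-6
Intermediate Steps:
1/(-229685 + R(k(14))) = 1/(-229685 + 14) = 1/(-229671) = -1/229671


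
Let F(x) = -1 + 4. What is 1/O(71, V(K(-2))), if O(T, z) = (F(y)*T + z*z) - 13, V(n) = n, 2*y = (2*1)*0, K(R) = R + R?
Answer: 1/216 ≈ 0.0046296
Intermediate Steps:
K(R) = 2*R
y = 0 (y = ((2*1)*0)/2 = (2*0)/2 = (1/2)*0 = 0)
F(x) = 3
O(T, z) = -13 + z**2 + 3*T (O(T, z) = (3*T + z*z) - 13 = (3*T + z**2) - 13 = (z**2 + 3*T) - 13 = -13 + z**2 + 3*T)
1/O(71, V(K(-2))) = 1/(-13 + (2*(-2))**2 + 3*71) = 1/(-13 + (-4)**2 + 213) = 1/(-13 + 16 + 213) = 1/216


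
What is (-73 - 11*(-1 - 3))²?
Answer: 841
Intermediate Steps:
(-73 - 11*(-1 - 3))² = (-73 - 11*(-4))² = (-73 + 44)² = (-29)² = 841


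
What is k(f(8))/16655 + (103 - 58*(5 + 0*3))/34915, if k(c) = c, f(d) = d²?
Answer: -35197/23260373 ≈ -0.0015132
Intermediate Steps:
k(f(8))/16655 + (103 - 58*(5 + 0*3))/34915 = 8²/16655 + (103 - 58*(5 + 0*3))/34915 = 64*(1/16655) + (103 - 58*(5 + 0))*(1/34915) = 64/16655 + (103 - 58*5)*(1/34915) = 64/16655 + (103 - 290)*(1/34915) = 64/16655 - 187*1/34915 = 64/16655 - 187/34915 = -35197/23260373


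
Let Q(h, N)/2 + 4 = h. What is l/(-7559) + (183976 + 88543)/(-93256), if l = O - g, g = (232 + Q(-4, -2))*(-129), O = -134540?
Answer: 7888205935/704922104 ≈ 11.190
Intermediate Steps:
Q(h, N) = -8 + 2*h
g = -27864 (g = (232 + (-8 + 2*(-4)))*(-129) = (232 + (-8 - 8))*(-129) = (232 - 16)*(-129) = 216*(-129) = -27864)
l = -106676 (l = -134540 - 1*(-27864) = -134540 + 27864 = -106676)
l/(-7559) + (183976 + 88543)/(-93256) = -106676/(-7559) + (183976 + 88543)/(-93256) = -106676*(-1/7559) + 272519*(-1/93256) = 106676/7559 - 272519/93256 = 7888205935/704922104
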